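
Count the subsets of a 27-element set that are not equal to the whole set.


Total subsets = 2^n = 2^27 = 134217728
Proper subsets exclude the set itself: 2^n - 1
= 134217728 - 1
= 134217727

Number of proper subsets = 134217727


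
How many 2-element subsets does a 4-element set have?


C(n,k) = n! / (k!(n-k)!)
C(4,2) = 4! / (2!2!)
= 6

C(4,2) = 6


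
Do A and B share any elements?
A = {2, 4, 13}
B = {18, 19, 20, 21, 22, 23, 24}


Disjoint means A ∩ B = ∅.
A ∩ B = ∅
A ∩ B = ∅, so A and B are disjoint.

No — A and B share no elements (A ∩ B = ∅), so they are disjoint


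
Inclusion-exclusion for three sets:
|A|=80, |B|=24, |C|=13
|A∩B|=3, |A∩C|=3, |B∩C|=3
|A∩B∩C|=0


|A∪B∪C| = |A|+|B|+|C| - |A∩B|-|A∩C|-|B∩C| + |A∩B∩C|
= 80+24+13 - 3-3-3 + 0
= 117 - 9 + 0
= 108

|A ∪ B ∪ C| = 108


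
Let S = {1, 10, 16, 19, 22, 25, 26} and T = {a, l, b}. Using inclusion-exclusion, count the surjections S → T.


n = |S| = 7, k = |T| = 3. Surjections via inclusion-exclusion:
S(n,k) = Σ(-1)^i × C(k,i) × (k-i)^n, i=0 to k
i=0: (-1)^0×C(3,0)×3^7 = 2187
i=1: (-1)^1×C(3,1)×2^7 = -384
i=2: (-1)^2×C(3,2)×1^7 = 3
i=3: (-1)^3×C(3,3)×0^7 = 0
Total = 1806

Number of surjections = 1806


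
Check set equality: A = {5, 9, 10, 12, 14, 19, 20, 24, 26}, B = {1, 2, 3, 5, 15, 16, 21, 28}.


Two sets are equal iff they have exactly the same elements.
A = {5, 9, 10, 12, 14, 19, 20, 24, 26}
B = {1, 2, 3, 5, 15, 16, 21, 28}
Differences: {1, 2, 3, 9, 10, 12, 14, 15, 16, 19, 20, 21, 24, 26, 28}
A ≠ B

No, A ≠ B


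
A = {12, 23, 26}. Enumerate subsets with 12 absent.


A subset of A that omits 12 is a subset of A \ {12}, so there are 2^(n-1) = 2^2 = 4 of them.
Subsets excluding 12: ∅, {23}, {26}, {23, 26}

Subsets excluding 12 (4 total): ∅, {23}, {26}, {23, 26}


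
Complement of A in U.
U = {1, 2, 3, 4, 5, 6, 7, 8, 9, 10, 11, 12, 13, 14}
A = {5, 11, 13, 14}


Aᶜ = U \ A = elements in U but not in A
U = {1, 2, 3, 4, 5, 6, 7, 8, 9, 10, 11, 12, 13, 14}
A = {5, 11, 13, 14}
Aᶜ = {1, 2, 3, 4, 6, 7, 8, 9, 10, 12}

Aᶜ = {1, 2, 3, 4, 6, 7, 8, 9, 10, 12}


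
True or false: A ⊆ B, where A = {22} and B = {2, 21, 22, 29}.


A ⊆ B means every element of A is in B.
All elements of A are in B.
So A ⊆ B.

Yes, A ⊆ B


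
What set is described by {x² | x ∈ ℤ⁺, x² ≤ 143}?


Checking each candidate:
Condition: positive perfect squares ≤ 143
Result = {1, 4, 9, 16, 25, 36, 49, 64, 81, 100, 121}

{1, 4, 9, 16, 25, 36, 49, 64, 81, 100, 121}


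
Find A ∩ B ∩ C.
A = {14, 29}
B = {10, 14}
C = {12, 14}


A ∩ B = {14}
(A ∩ B) ∩ C = {14}

A ∩ B ∩ C = {14}


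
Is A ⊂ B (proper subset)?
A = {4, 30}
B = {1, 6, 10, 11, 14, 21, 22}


A ⊂ B requires: A ⊆ B AND A ≠ B.
A ⊆ B? No
A ⊄ B, so A is not a proper subset.

No, A is not a proper subset of B


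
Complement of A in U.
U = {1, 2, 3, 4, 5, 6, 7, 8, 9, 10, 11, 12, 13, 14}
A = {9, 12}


Aᶜ = U \ A = elements in U but not in A
U = {1, 2, 3, 4, 5, 6, 7, 8, 9, 10, 11, 12, 13, 14}
A = {9, 12}
Aᶜ = {1, 2, 3, 4, 5, 6, 7, 8, 10, 11, 13, 14}

Aᶜ = {1, 2, 3, 4, 5, 6, 7, 8, 10, 11, 13, 14}


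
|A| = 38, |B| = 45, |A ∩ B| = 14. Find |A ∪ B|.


|A ∪ B| = |A| + |B| - |A ∩ B|
= 38 + 45 - 14
= 69

|A ∪ B| = 69


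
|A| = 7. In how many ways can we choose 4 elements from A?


C(n,k) = n! / (k!(n-k)!)
C(7,4) = 7! / (4!3!)
= 35

C(7,4) = 35


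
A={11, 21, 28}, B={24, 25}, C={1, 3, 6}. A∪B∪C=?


A ∪ B = {11, 21, 24, 25, 28}
(A ∪ B) ∪ C = {1, 3, 6, 11, 21, 24, 25, 28}

A ∪ B ∪ C = {1, 3, 6, 11, 21, 24, 25, 28}


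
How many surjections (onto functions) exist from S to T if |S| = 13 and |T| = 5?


n = |S| = 13, k = |T| = 5. Surjections via inclusion-exclusion:
S(n,k) = Σ(-1)^i × C(k,i) × (k-i)^n, i=0 to k
i=0: (-1)^0×C(5,0)×5^13 = 1220703125
i=1: (-1)^1×C(5,1)×4^13 = -335544320
i=2: (-1)^2×C(5,2)×3^13 = 15943230
i=3: (-1)^3×C(5,3)×2^13 = -81920
i=4: (-1)^4×C(5,4)×1^13 = 5
i=5: (-1)^5×C(5,5)×0^13 = 0
Total = 901020120

Number of surjections = 901020120


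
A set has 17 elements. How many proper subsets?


Total subsets = 2^n = 2^17 = 131072
Proper subsets exclude the set itself: 2^n - 1
= 131072 - 1
= 131071

Number of proper subsets = 131071


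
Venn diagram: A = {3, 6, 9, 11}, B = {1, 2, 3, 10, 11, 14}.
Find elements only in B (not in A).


A = {3, 6, 9, 11}
B = {1, 2, 3, 10, 11, 14}
Region: only in B (not in A)
Elements: {1, 2, 10, 14}

Elements only in B (not in A): {1, 2, 10, 14}


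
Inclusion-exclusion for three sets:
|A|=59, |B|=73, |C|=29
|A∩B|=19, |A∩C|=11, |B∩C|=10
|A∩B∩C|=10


|A∪B∪C| = |A|+|B|+|C| - |A∩B|-|A∩C|-|B∩C| + |A∩B∩C|
= 59+73+29 - 19-11-10 + 10
= 161 - 40 + 10
= 131

|A ∪ B ∪ C| = 131


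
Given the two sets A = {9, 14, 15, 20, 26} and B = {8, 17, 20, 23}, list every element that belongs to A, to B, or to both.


A ∪ B = all elements in A or B (or both)
A = {9, 14, 15, 20, 26}
B = {8, 17, 20, 23}
A ∪ B = {8, 9, 14, 15, 17, 20, 23, 26}

A ∪ B = {8, 9, 14, 15, 17, 20, 23, 26}


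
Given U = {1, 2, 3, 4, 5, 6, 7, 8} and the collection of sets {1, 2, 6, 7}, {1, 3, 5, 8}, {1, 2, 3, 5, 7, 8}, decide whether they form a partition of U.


A partition requires: (1) non-empty parts, (2) pairwise disjoint, (3) union = U
Parts: {1, 2, 6, 7}, {1, 3, 5, 8}, {1, 2, 3, 5, 7, 8}
Union of parts: {1, 2, 3, 5, 6, 7, 8}
U = {1, 2, 3, 4, 5, 6, 7, 8}
All non-empty? True
Pairwise disjoint? False
Covers U? False

No, not a valid partition


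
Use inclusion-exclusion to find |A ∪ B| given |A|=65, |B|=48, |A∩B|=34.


|A ∪ B| = |A| + |B| - |A ∩ B|
= 65 + 48 - 34
= 79

|A ∪ B| = 79


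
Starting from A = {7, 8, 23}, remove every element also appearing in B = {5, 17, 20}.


A \ B = elements in A but not in B
A = {7, 8, 23}
B = {5, 17, 20}
Remove from A any elements in B
A \ B = {7, 8, 23}

A \ B = {7, 8, 23}


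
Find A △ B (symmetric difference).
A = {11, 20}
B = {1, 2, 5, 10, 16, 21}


A △ B = (A \ B) ∪ (B \ A) = elements in exactly one of A or B
A \ B = {11, 20}
B \ A = {1, 2, 5, 10, 16, 21}
A △ B = {1, 2, 5, 10, 11, 16, 20, 21}

A △ B = {1, 2, 5, 10, 11, 16, 20, 21}


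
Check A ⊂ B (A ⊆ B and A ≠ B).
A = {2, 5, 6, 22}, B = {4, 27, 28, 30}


A ⊂ B requires: A ⊆ B AND A ≠ B.
A ⊆ B? No
A ⊄ B, so A is not a proper subset.

No, A is not a proper subset of B


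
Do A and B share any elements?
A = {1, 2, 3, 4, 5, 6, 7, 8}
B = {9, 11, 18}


Disjoint means A ∩ B = ∅.
A ∩ B = ∅
A ∩ B = ∅, so A and B are disjoint.

No — A and B share no elements (A ∩ B = ∅), so they are disjoint


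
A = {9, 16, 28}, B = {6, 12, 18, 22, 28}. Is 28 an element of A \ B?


A = {9, 16, 28}, B = {6, 12, 18, 22, 28}
A \ B = elements in A but not in B
A \ B = {9, 16}
Checking if 28 ∈ A \ B
28 is not in A \ B → False

28 ∉ A \ B


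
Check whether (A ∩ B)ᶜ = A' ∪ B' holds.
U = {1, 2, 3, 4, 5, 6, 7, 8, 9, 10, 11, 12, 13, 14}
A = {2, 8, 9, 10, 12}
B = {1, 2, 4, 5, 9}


LHS: A ∩ B = {2, 9}
(A ∩ B)' = U \ (A ∩ B) = {1, 3, 4, 5, 6, 7, 8, 10, 11, 12, 13, 14}
A' = {1, 3, 4, 5, 6, 7, 11, 13, 14}, B' = {3, 6, 7, 8, 10, 11, 12, 13, 14}
Claimed RHS: A' ∪ B' = {1, 3, 4, 5, 6, 7, 8, 10, 11, 12, 13, 14}
Identity is VALID: LHS = RHS = {1, 3, 4, 5, 6, 7, 8, 10, 11, 12, 13, 14} ✓

Identity is valid. (A ∩ B)' = A' ∪ B' = {1, 3, 4, 5, 6, 7, 8, 10, 11, 12, 13, 14}


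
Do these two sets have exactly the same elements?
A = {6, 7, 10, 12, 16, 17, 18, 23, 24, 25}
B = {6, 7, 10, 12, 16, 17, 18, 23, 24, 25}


Two sets are equal iff they have exactly the same elements.
A = {6, 7, 10, 12, 16, 17, 18, 23, 24, 25}
B = {6, 7, 10, 12, 16, 17, 18, 23, 24, 25}
Same elements → A = B

Yes, A = B


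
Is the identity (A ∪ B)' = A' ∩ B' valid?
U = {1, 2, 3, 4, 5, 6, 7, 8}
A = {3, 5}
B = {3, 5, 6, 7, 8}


LHS: A ∪ B = {3, 5, 6, 7, 8}
(A ∪ B)' = U \ (A ∪ B) = {1, 2, 4}
A' = {1, 2, 4, 6, 7, 8}, B' = {1, 2, 4}
Claimed RHS: A' ∩ B' = {1, 2, 4}
Identity is VALID: LHS = RHS = {1, 2, 4} ✓

Identity is valid. (A ∪ B)' = A' ∩ B' = {1, 2, 4}


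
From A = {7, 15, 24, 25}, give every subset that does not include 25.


A subset of A that omits 25 is a subset of A \ {25}, so there are 2^(n-1) = 2^3 = 8 of them.
Subsets excluding 25: ∅, {7}, {15}, {24}, {7, 15}, {7, 24}, {15, 24}, {7, 15, 24}

Subsets excluding 25 (8 total): ∅, {7}, {15}, {24}, {7, 15}, {7, 24}, {15, 24}, {7, 15, 24}


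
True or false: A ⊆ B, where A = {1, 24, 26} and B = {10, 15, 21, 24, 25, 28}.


A ⊆ B means every element of A is in B.
Elements in A not in B: {1, 26}
So A ⊄ B.

No, A ⊄ B


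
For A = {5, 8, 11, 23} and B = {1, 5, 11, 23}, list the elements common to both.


A ∩ B = elements in both A and B
A = {5, 8, 11, 23}
B = {1, 5, 11, 23}
A ∩ B = {5, 11, 23}

A ∩ B = {5, 11, 23}


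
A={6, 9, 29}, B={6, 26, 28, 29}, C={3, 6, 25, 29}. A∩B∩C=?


A ∩ B = {6, 29}
(A ∩ B) ∩ C = {6, 29}

A ∩ B ∩ C = {6, 29}


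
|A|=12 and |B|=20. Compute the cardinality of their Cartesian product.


|A × B| = |A| × |B|
= 12 × 20
= 240

|A × B| = 240


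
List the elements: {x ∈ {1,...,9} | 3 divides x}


Checking each candidate:
Condition: multiples of 3 in {1,...,9}
Result = {3, 6, 9}

{3, 6, 9}


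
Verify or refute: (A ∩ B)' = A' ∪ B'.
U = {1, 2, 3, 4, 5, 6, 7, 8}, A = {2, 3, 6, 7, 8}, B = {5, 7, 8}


LHS: A ∩ B = {7, 8}
(A ∩ B)' = U \ (A ∩ B) = {1, 2, 3, 4, 5, 6}
A' = {1, 4, 5}, B' = {1, 2, 3, 4, 6}
Claimed RHS: A' ∪ B' = {1, 2, 3, 4, 5, 6}
Identity is VALID: LHS = RHS = {1, 2, 3, 4, 5, 6} ✓

Identity is valid. (A ∩ B)' = A' ∪ B' = {1, 2, 3, 4, 5, 6}


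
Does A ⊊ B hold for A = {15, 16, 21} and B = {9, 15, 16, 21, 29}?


A ⊂ B requires: A ⊆ B AND A ≠ B.
A ⊆ B? Yes
A = B? No
A ⊂ B: Yes (A is a proper subset of B)

Yes, A ⊂ B


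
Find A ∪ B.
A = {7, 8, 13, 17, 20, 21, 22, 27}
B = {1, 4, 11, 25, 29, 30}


A ∪ B = all elements in A or B (or both)
A = {7, 8, 13, 17, 20, 21, 22, 27}
B = {1, 4, 11, 25, 29, 30}
A ∪ B = {1, 4, 7, 8, 11, 13, 17, 20, 21, 22, 25, 27, 29, 30}

A ∪ B = {1, 4, 7, 8, 11, 13, 17, 20, 21, 22, 25, 27, 29, 30}


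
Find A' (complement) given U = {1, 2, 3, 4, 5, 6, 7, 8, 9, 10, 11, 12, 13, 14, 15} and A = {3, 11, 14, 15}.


Aᶜ = U \ A = elements in U but not in A
U = {1, 2, 3, 4, 5, 6, 7, 8, 9, 10, 11, 12, 13, 14, 15}
A = {3, 11, 14, 15}
Aᶜ = {1, 2, 4, 5, 6, 7, 8, 9, 10, 12, 13}

Aᶜ = {1, 2, 4, 5, 6, 7, 8, 9, 10, 12, 13}


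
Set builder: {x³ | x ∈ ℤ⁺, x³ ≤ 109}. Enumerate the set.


Checking each candidate:
Condition: positive perfect cubes ≤ 109
Result = {1, 8, 27, 64}

{1, 8, 27, 64}


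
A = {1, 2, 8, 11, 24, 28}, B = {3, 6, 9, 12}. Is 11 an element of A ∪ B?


A = {1, 2, 8, 11, 24, 28}, B = {3, 6, 9, 12}
A ∪ B = all elements in A or B
A ∪ B = {1, 2, 3, 6, 8, 9, 11, 12, 24, 28}
Checking if 11 ∈ A ∪ B
11 is in A ∪ B → True

11 ∈ A ∪ B


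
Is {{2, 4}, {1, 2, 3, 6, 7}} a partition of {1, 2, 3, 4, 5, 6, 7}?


A partition requires: (1) non-empty parts, (2) pairwise disjoint, (3) union = U
Parts: {2, 4}, {1, 2, 3, 6, 7}
Union of parts: {1, 2, 3, 4, 6, 7}
U = {1, 2, 3, 4, 5, 6, 7}
All non-empty? True
Pairwise disjoint? False
Covers U? False

No, not a valid partition


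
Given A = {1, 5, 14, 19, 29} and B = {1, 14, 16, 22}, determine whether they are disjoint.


Disjoint means A ∩ B = ∅.
A ∩ B = {1, 14}
A ∩ B ≠ ∅, so A and B are NOT disjoint.

No, A and B are not disjoint (A ∩ B = {1, 14})


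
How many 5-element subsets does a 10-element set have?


C(n,k) = n! / (k!(n-k)!)
C(10,5) = 10! / (5!5!)
= 252

C(10,5) = 252


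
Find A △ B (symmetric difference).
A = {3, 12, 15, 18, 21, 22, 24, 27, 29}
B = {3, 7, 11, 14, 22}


A △ B = (A \ B) ∪ (B \ A) = elements in exactly one of A or B
A \ B = {12, 15, 18, 21, 24, 27, 29}
B \ A = {7, 11, 14}
A △ B = {7, 11, 12, 14, 15, 18, 21, 24, 27, 29}

A △ B = {7, 11, 12, 14, 15, 18, 21, 24, 27, 29}


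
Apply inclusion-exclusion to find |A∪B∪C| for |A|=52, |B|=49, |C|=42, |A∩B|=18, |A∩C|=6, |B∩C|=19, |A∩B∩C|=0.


|A∪B∪C| = |A|+|B|+|C| - |A∩B|-|A∩C|-|B∩C| + |A∩B∩C|
= 52+49+42 - 18-6-19 + 0
= 143 - 43 + 0
= 100

|A ∪ B ∪ C| = 100


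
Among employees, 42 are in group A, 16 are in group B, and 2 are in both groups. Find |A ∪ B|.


|A ∪ B| = |A| + |B| - |A ∩ B|
= 42 + 16 - 2
= 56

|A ∪ B| = 56


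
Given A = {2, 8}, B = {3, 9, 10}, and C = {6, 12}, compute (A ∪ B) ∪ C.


A ∪ B = {2, 3, 8, 9, 10}
(A ∪ B) ∪ C = {2, 3, 6, 8, 9, 10, 12}

A ∪ B ∪ C = {2, 3, 6, 8, 9, 10, 12}


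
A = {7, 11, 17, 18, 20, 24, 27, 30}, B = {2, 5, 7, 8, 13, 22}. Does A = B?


Two sets are equal iff they have exactly the same elements.
A = {7, 11, 17, 18, 20, 24, 27, 30}
B = {2, 5, 7, 8, 13, 22}
Differences: {2, 5, 8, 11, 13, 17, 18, 20, 22, 24, 27, 30}
A ≠ B

No, A ≠ B


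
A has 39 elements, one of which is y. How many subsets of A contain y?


Subsets of A containing y correspond to subsets of A \ {y}, which has 38 elements.
Count = 2^(n-1) = 2^38
= 274877906944

Number of subsets containing y = 274877906944


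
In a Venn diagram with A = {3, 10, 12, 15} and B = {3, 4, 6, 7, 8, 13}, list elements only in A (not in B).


A = {3, 10, 12, 15}
B = {3, 4, 6, 7, 8, 13}
Region: only in A (not in B)
Elements: {10, 12, 15}

Elements only in A (not in B): {10, 12, 15}


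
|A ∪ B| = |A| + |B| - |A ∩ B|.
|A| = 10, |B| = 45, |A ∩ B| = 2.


|A ∪ B| = |A| + |B| - |A ∩ B|
= 10 + 45 - 2
= 53

|A ∪ B| = 53


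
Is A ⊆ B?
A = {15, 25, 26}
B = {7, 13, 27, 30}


A ⊆ B means every element of A is in B.
Elements in A not in B: {15, 25, 26}
So A ⊄ B.

No, A ⊄ B


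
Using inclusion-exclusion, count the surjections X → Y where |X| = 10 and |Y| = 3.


n = |X| = 10, k = |Y| = 3. Surjections via inclusion-exclusion:
S(n,k) = Σ(-1)^i × C(k,i) × (k-i)^n, i=0 to k
i=0: (-1)^0×C(3,0)×3^10 = 59049
i=1: (-1)^1×C(3,1)×2^10 = -3072
i=2: (-1)^2×C(3,2)×1^10 = 3
i=3: (-1)^3×C(3,3)×0^10 = 0
Total = 55980

Number of surjections = 55980


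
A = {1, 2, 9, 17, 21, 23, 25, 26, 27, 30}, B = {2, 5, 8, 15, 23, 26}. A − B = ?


A \ B = elements in A but not in B
A = {1, 2, 9, 17, 21, 23, 25, 26, 27, 30}
B = {2, 5, 8, 15, 23, 26}
Remove from A any elements in B
A \ B = {1, 9, 17, 21, 25, 27, 30}

A \ B = {1, 9, 17, 21, 25, 27, 30}


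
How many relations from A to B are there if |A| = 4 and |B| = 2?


A relation from A to B is any subset of A × B.
|A × B| = 4 × 2 = 8
# relations = 2^|A × B| = 2^8 = 256

Number of relations = 256


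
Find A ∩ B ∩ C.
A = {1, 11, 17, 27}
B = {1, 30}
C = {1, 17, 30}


A ∩ B = {1}
(A ∩ B) ∩ C = {1}

A ∩ B ∩ C = {1}


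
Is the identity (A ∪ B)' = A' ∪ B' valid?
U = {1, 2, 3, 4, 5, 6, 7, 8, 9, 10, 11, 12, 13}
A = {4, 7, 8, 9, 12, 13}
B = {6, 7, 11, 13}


LHS: A ∪ B = {4, 6, 7, 8, 9, 11, 12, 13}
(A ∪ B)' = U \ (A ∪ B) = {1, 2, 3, 5, 10}
A' = {1, 2, 3, 5, 6, 10, 11}, B' = {1, 2, 3, 4, 5, 8, 9, 10, 12}
Claimed RHS: A' ∪ B' = {1, 2, 3, 4, 5, 6, 8, 9, 10, 11, 12}
Identity is INVALID: LHS = {1, 2, 3, 5, 10} but the RHS claimed here equals {1, 2, 3, 4, 5, 6, 8, 9, 10, 11, 12}. The correct form is (A ∪ B)' = A' ∩ B'.

Identity is invalid: (A ∪ B)' = {1, 2, 3, 5, 10} but A' ∪ B' = {1, 2, 3, 4, 5, 6, 8, 9, 10, 11, 12}. The correct De Morgan law is (A ∪ B)' = A' ∩ B'.


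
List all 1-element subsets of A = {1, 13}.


|A| = 2, so A has C(2,1) = 2 subsets of size 1.
Enumerate by choosing 1 elements from A at a time:
{1}, {13}

1-element subsets (2 total): {1}, {13}


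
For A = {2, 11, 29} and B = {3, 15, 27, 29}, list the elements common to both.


A ∩ B = elements in both A and B
A = {2, 11, 29}
B = {3, 15, 27, 29}
A ∩ B = {29}

A ∩ B = {29}


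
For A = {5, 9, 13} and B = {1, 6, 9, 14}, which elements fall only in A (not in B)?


A = {5, 9, 13}
B = {1, 6, 9, 14}
Region: only in A (not in B)
Elements: {5, 13}

Elements only in A (not in B): {5, 13}


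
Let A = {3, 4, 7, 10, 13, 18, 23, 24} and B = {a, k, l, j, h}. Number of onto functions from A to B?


n = |A| = 8, k = |B| = 5. Surjections via inclusion-exclusion:
S(n,k) = Σ(-1)^i × C(k,i) × (k-i)^n, i=0 to k
i=0: (-1)^0×C(5,0)×5^8 = 390625
i=1: (-1)^1×C(5,1)×4^8 = -327680
i=2: (-1)^2×C(5,2)×3^8 = 65610
i=3: (-1)^3×C(5,3)×2^8 = -2560
i=4: (-1)^4×C(5,4)×1^8 = 5
i=5: (-1)^5×C(5,5)×0^8 = 0
Total = 126000

Number of surjections = 126000


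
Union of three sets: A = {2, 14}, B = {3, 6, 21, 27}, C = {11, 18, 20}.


A ∪ B = {2, 3, 6, 14, 21, 27}
(A ∪ B) ∪ C = {2, 3, 6, 11, 14, 18, 20, 21, 27}

A ∪ B ∪ C = {2, 3, 6, 11, 14, 18, 20, 21, 27}


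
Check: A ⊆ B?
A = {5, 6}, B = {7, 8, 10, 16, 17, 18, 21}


A ⊆ B means every element of A is in B.
Elements in A not in B: {5, 6}
So A ⊄ B.

No, A ⊄ B


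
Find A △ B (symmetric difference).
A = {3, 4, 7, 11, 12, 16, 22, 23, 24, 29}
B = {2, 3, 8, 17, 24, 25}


A △ B = (A \ B) ∪ (B \ A) = elements in exactly one of A or B
A \ B = {4, 7, 11, 12, 16, 22, 23, 29}
B \ A = {2, 8, 17, 25}
A △ B = {2, 4, 7, 8, 11, 12, 16, 17, 22, 23, 25, 29}

A △ B = {2, 4, 7, 8, 11, 12, 16, 17, 22, 23, 25, 29}


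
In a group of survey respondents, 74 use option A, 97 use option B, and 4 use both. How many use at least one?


|A ∪ B| = |A| + |B| - |A ∩ B|
= 74 + 97 - 4
= 167

|A ∪ B| = 167


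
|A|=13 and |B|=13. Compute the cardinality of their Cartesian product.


|A × B| = |A| × |B|
= 13 × 13
= 169

|A × B| = 169


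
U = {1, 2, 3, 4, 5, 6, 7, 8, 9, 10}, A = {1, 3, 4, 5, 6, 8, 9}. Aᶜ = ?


Aᶜ = U \ A = elements in U but not in A
U = {1, 2, 3, 4, 5, 6, 7, 8, 9, 10}
A = {1, 3, 4, 5, 6, 8, 9}
Aᶜ = {2, 7, 10}

Aᶜ = {2, 7, 10}


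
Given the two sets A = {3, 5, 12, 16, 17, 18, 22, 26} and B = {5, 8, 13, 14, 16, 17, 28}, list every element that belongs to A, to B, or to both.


A ∪ B = all elements in A or B (or both)
A = {3, 5, 12, 16, 17, 18, 22, 26}
B = {5, 8, 13, 14, 16, 17, 28}
A ∪ B = {3, 5, 8, 12, 13, 14, 16, 17, 18, 22, 26, 28}

A ∪ B = {3, 5, 8, 12, 13, 14, 16, 17, 18, 22, 26, 28}


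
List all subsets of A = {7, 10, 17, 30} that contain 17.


A subset of A contains 17 iff the remaining 3 elements form any subset of A \ {17}.
Count: 2^(n-1) = 2^3 = 8
Subsets containing 17: {17}, {7, 17}, {10, 17}, {17, 30}, {7, 10, 17}, {7, 17, 30}, {10, 17, 30}, {7, 10, 17, 30}

Subsets containing 17 (8 total): {17}, {7, 17}, {10, 17}, {17, 30}, {7, 10, 17}, {7, 17, 30}, {10, 17, 30}, {7, 10, 17, 30}


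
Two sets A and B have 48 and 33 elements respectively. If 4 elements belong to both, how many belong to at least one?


|A ∪ B| = |A| + |B| - |A ∩ B|
= 48 + 33 - 4
= 77

|A ∪ B| = 77


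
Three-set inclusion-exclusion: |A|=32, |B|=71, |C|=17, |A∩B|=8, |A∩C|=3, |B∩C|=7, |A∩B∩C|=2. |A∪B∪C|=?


|A∪B∪C| = |A|+|B|+|C| - |A∩B|-|A∩C|-|B∩C| + |A∩B∩C|
= 32+71+17 - 8-3-7 + 2
= 120 - 18 + 2
= 104

|A ∪ B ∪ C| = 104


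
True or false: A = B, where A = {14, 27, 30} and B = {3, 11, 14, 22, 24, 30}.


Two sets are equal iff they have exactly the same elements.
A = {14, 27, 30}
B = {3, 11, 14, 22, 24, 30}
Differences: {3, 11, 22, 24, 27}
A ≠ B

No, A ≠ B


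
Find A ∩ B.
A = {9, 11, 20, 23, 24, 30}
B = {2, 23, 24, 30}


A ∩ B = elements in both A and B
A = {9, 11, 20, 23, 24, 30}
B = {2, 23, 24, 30}
A ∩ B = {23, 24, 30}

A ∩ B = {23, 24, 30}


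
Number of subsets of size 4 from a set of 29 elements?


C(n,k) = n! / (k!(n-k)!)
C(29,4) = 29! / (4!25!)
= 23751

C(29,4) = 23751


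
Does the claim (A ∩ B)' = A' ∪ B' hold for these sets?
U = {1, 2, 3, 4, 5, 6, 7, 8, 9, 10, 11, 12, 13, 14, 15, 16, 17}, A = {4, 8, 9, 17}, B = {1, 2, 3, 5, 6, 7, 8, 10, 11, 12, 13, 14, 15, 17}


LHS: A ∩ B = {8, 17}
(A ∩ B)' = U \ (A ∩ B) = {1, 2, 3, 4, 5, 6, 7, 9, 10, 11, 12, 13, 14, 15, 16}
A' = {1, 2, 3, 5, 6, 7, 10, 11, 12, 13, 14, 15, 16}, B' = {4, 9, 16}
Claimed RHS: A' ∪ B' = {1, 2, 3, 4, 5, 6, 7, 9, 10, 11, 12, 13, 14, 15, 16}
Identity is VALID: LHS = RHS = {1, 2, 3, 4, 5, 6, 7, 9, 10, 11, 12, 13, 14, 15, 16} ✓

Identity is valid. (A ∩ B)' = A' ∪ B' = {1, 2, 3, 4, 5, 6, 7, 9, 10, 11, 12, 13, 14, 15, 16}


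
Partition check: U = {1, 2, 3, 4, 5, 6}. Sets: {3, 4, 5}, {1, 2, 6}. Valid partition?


A partition requires: (1) non-empty parts, (2) pairwise disjoint, (3) union = U
Parts: {3, 4, 5}, {1, 2, 6}
Union of parts: {1, 2, 3, 4, 5, 6}
U = {1, 2, 3, 4, 5, 6}
All non-empty? True
Pairwise disjoint? True
Covers U? True

Yes, valid partition


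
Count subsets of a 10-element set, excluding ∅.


Total subsets = 2^n = 2^10 = 1024
Non-empty subsets exclude the empty set: 2^n - 1
= 1024 - 1
= 1023

Number of non-empty subsets = 1023


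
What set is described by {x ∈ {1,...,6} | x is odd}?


Checking each candidate:
Condition: odd numbers in {1,...,6}
Result = {1, 3, 5}

{1, 3, 5}


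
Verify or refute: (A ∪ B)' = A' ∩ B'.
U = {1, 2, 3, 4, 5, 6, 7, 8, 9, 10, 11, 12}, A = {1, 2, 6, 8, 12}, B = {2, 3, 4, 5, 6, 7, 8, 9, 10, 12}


LHS: A ∪ B = {1, 2, 3, 4, 5, 6, 7, 8, 9, 10, 12}
(A ∪ B)' = U \ (A ∪ B) = {11}
A' = {3, 4, 5, 7, 9, 10, 11}, B' = {1, 11}
Claimed RHS: A' ∩ B' = {11}
Identity is VALID: LHS = RHS = {11} ✓

Identity is valid. (A ∪ B)' = A' ∩ B' = {11}


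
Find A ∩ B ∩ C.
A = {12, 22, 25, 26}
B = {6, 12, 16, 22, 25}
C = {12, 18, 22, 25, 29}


A ∩ B = {12, 22, 25}
(A ∩ B) ∩ C = {12, 22, 25}

A ∩ B ∩ C = {12, 22, 25}


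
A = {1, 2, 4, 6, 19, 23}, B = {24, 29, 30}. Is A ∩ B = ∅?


Disjoint means A ∩ B = ∅.
A ∩ B = ∅
A ∩ B = ∅, so A and B are disjoint.

Yes, A and B are disjoint


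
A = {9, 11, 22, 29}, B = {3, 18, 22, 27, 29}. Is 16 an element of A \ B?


A = {9, 11, 22, 29}, B = {3, 18, 22, 27, 29}
A \ B = elements in A but not in B
A \ B = {9, 11}
Checking if 16 ∈ A \ B
16 is not in A \ B → False

16 ∉ A \ B


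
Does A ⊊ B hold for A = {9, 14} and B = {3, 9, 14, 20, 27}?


A ⊂ B requires: A ⊆ B AND A ≠ B.
A ⊆ B? Yes
A = B? No
A ⊂ B: Yes (A is a proper subset of B)

Yes, A ⊂ B


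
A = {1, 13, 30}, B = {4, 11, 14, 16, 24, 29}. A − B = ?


A \ B = elements in A but not in B
A = {1, 13, 30}
B = {4, 11, 14, 16, 24, 29}
Remove from A any elements in B
A \ B = {1, 13, 30}

A \ B = {1, 13, 30}


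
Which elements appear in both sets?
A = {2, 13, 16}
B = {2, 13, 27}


A ∩ B = elements in both A and B
A = {2, 13, 16}
B = {2, 13, 27}
A ∩ B = {2, 13}

A ∩ B = {2, 13}


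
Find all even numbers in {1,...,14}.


Checking each candidate:
Condition: even numbers in {1,...,14}
Result = {2, 4, 6, 8, 10, 12, 14}

{2, 4, 6, 8, 10, 12, 14}


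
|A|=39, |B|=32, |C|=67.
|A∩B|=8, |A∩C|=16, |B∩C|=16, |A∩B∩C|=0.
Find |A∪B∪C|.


|A∪B∪C| = |A|+|B|+|C| - |A∩B|-|A∩C|-|B∩C| + |A∩B∩C|
= 39+32+67 - 8-16-16 + 0
= 138 - 40 + 0
= 98

|A ∪ B ∪ C| = 98


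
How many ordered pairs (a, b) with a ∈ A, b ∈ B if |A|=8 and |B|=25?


|A × B| = |A| × |B|
= 8 × 25
= 200

|A × B| = 200


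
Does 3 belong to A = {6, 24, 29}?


A = {6, 24, 29}
Checking if 3 is in A
3 is not in A → False

3 ∉ A


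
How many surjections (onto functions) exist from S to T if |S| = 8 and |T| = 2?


n = |S| = 8, k = |T| = 2. Surjections via inclusion-exclusion:
S(n,k) = Σ(-1)^i × C(k,i) × (k-i)^n, i=0 to k
i=0: (-1)^0×C(2,0)×2^8 = 256
i=1: (-1)^1×C(2,1)×1^8 = -2
i=2: (-1)^2×C(2,2)×0^8 = 0
Total = 254

Number of surjections = 254


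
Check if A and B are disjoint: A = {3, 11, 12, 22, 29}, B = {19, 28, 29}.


Disjoint means A ∩ B = ∅.
A ∩ B = {29}
A ∩ B ≠ ∅, so A and B are NOT disjoint.

No, A and B are not disjoint (A ∩ B = {29})


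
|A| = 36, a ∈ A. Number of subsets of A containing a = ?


Subsets of A containing a correspond to subsets of A \ {a}, which has 35 elements.
Count = 2^(n-1) = 2^35
= 34359738368

Number of subsets containing a = 34359738368


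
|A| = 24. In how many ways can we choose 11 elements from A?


C(n,k) = n! / (k!(n-k)!)
C(24,11) = 24! / (11!13!)
= 2496144

C(24,11) = 2496144


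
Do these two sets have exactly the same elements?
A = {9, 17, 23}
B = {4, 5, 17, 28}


Two sets are equal iff they have exactly the same elements.
A = {9, 17, 23}
B = {4, 5, 17, 28}
Differences: {4, 5, 9, 23, 28}
A ≠ B

No, A ≠ B


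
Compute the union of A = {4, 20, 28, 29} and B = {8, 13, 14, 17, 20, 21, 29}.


A ∪ B = all elements in A or B (or both)
A = {4, 20, 28, 29}
B = {8, 13, 14, 17, 20, 21, 29}
A ∪ B = {4, 8, 13, 14, 17, 20, 21, 28, 29}

A ∪ B = {4, 8, 13, 14, 17, 20, 21, 28, 29}


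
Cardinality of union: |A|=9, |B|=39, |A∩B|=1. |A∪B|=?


|A ∪ B| = |A| + |B| - |A ∩ B|
= 9 + 39 - 1
= 47

|A ∪ B| = 47


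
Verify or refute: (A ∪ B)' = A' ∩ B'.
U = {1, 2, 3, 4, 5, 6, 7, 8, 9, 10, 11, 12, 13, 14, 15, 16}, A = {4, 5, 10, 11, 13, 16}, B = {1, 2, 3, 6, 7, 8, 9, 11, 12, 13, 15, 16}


LHS: A ∪ B = {1, 2, 3, 4, 5, 6, 7, 8, 9, 10, 11, 12, 13, 15, 16}
(A ∪ B)' = U \ (A ∪ B) = {14}
A' = {1, 2, 3, 6, 7, 8, 9, 12, 14, 15}, B' = {4, 5, 10, 14}
Claimed RHS: A' ∩ B' = {14}
Identity is VALID: LHS = RHS = {14} ✓

Identity is valid. (A ∪ B)' = A' ∩ B' = {14}


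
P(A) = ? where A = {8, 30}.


|A| = 2, so |P(A)| = 2^2 = 4
Enumerate subsets by cardinality (0 to 2):
∅, {8}, {30}, {8, 30}

P(A) has 4 subsets: ∅, {8}, {30}, {8, 30}


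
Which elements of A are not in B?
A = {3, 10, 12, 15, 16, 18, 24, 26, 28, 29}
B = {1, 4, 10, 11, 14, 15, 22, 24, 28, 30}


A \ B = elements in A but not in B
A = {3, 10, 12, 15, 16, 18, 24, 26, 28, 29}
B = {1, 4, 10, 11, 14, 15, 22, 24, 28, 30}
Remove from A any elements in B
A \ B = {3, 12, 16, 18, 26, 29}

A \ B = {3, 12, 16, 18, 26, 29}


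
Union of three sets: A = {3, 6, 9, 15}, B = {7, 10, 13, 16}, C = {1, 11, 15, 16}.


A ∪ B = {3, 6, 7, 9, 10, 13, 15, 16}
(A ∪ B) ∪ C = {1, 3, 6, 7, 9, 10, 11, 13, 15, 16}

A ∪ B ∪ C = {1, 3, 6, 7, 9, 10, 11, 13, 15, 16}


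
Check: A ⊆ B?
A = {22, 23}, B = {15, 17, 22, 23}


A ⊆ B means every element of A is in B.
All elements of A are in B.
So A ⊆ B.

Yes, A ⊆ B


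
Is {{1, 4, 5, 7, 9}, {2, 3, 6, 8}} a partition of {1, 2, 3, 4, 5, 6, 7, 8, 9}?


A partition requires: (1) non-empty parts, (2) pairwise disjoint, (3) union = U
Parts: {1, 4, 5, 7, 9}, {2, 3, 6, 8}
Union of parts: {1, 2, 3, 4, 5, 6, 7, 8, 9}
U = {1, 2, 3, 4, 5, 6, 7, 8, 9}
All non-empty? True
Pairwise disjoint? True
Covers U? True

Yes, valid partition


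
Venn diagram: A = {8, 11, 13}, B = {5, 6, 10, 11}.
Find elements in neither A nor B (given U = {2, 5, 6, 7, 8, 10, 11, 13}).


A = {8, 11, 13}
B = {5, 6, 10, 11}
Region: in neither A nor B (given U = {2, 5, 6, 7, 8, 10, 11, 13})
Elements: {2, 7}

Elements in neither A nor B (given U = {2, 5, 6, 7, 8, 10, 11, 13}): {2, 7}


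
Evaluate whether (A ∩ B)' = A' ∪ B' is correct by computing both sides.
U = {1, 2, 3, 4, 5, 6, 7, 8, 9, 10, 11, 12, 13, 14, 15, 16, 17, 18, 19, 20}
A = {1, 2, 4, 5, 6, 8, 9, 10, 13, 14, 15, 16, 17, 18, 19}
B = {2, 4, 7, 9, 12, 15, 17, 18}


LHS: A ∩ B = {2, 4, 9, 15, 17, 18}
(A ∩ B)' = U \ (A ∩ B) = {1, 3, 5, 6, 7, 8, 10, 11, 12, 13, 14, 16, 19, 20}
A' = {3, 7, 11, 12, 20}, B' = {1, 3, 5, 6, 8, 10, 11, 13, 14, 16, 19, 20}
Claimed RHS: A' ∪ B' = {1, 3, 5, 6, 7, 8, 10, 11, 12, 13, 14, 16, 19, 20}
Identity is VALID: LHS = RHS = {1, 3, 5, 6, 7, 8, 10, 11, 12, 13, 14, 16, 19, 20} ✓

Identity is valid. (A ∩ B)' = A' ∪ B' = {1, 3, 5, 6, 7, 8, 10, 11, 12, 13, 14, 16, 19, 20}


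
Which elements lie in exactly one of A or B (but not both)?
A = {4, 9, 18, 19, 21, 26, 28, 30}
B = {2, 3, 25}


A △ B = (A \ B) ∪ (B \ A) = elements in exactly one of A or B
A \ B = {4, 9, 18, 19, 21, 26, 28, 30}
B \ A = {2, 3, 25}
A △ B = {2, 3, 4, 9, 18, 19, 21, 25, 26, 28, 30}

A △ B = {2, 3, 4, 9, 18, 19, 21, 25, 26, 28, 30}


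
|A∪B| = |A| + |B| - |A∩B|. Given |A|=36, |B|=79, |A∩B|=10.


|A ∪ B| = |A| + |B| - |A ∩ B|
= 36 + 79 - 10
= 105

|A ∪ B| = 105


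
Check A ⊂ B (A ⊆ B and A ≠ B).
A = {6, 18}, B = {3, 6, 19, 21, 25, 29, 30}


A ⊂ B requires: A ⊆ B AND A ≠ B.
A ⊆ B? No
A ⊄ B, so A is not a proper subset.

No, A is not a proper subset of B


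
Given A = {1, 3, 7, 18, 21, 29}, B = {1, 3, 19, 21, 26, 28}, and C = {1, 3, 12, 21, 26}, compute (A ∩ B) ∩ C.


A ∩ B = {1, 3, 21}
(A ∩ B) ∩ C = {1, 3, 21}

A ∩ B ∩ C = {1, 3, 21}


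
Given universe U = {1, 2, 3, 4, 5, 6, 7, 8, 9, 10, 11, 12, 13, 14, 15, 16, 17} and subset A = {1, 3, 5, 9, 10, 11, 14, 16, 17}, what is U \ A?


Aᶜ = U \ A = elements in U but not in A
U = {1, 2, 3, 4, 5, 6, 7, 8, 9, 10, 11, 12, 13, 14, 15, 16, 17}
A = {1, 3, 5, 9, 10, 11, 14, 16, 17}
Aᶜ = {2, 4, 6, 7, 8, 12, 13, 15}

Aᶜ = {2, 4, 6, 7, 8, 12, 13, 15}


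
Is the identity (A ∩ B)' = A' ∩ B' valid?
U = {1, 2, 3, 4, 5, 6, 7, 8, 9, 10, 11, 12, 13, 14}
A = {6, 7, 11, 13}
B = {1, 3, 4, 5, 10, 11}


LHS: A ∩ B = {11}
(A ∩ B)' = U \ (A ∩ B) = {1, 2, 3, 4, 5, 6, 7, 8, 9, 10, 12, 13, 14}
A' = {1, 2, 3, 4, 5, 8, 9, 10, 12, 14}, B' = {2, 6, 7, 8, 9, 12, 13, 14}
Claimed RHS: A' ∩ B' = {2, 8, 9, 12, 14}
Identity is INVALID: LHS = {1, 2, 3, 4, 5, 6, 7, 8, 9, 10, 12, 13, 14} but the RHS claimed here equals {2, 8, 9, 12, 14}. The correct form is (A ∩ B)' = A' ∪ B'.

Identity is invalid: (A ∩ B)' = {1, 2, 3, 4, 5, 6, 7, 8, 9, 10, 12, 13, 14} but A' ∩ B' = {2, 8, 9, 12, 14}. The correct De Morgan law is (A ∩ B)' = A' ∪ B'.


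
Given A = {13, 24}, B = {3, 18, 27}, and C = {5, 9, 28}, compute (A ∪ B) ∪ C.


A ∪ B = {3, 13, 18, 24, 27}
(A ∪ B) ∪ C = {3, 5, 9, 13, 18, 24, 27, 28}

A ∪ B ∪ C = {3, 5, 9, 13, 18, 24, 27, 28}


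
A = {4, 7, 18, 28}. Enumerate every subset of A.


|A| = 4, so |P(A)| = 2^4 = 16
Enumerate subsets by cardinality (0 to 4):
∅, {4}, {7}, {18}, {28}, {4, 7}, {4, 18}, {4, 28}, {7, 18}, {7, 28}, {18, 28}, {4, 7, 18}, {4, 7, 28}, {4, 18, 28}, {7, 18, 28}, {4, 7, 18, 28}

P(A) has 16 subsets: ∅, {4}, {7}, {18}, {28}, {4, 7}, {4, 18}, {4, 28}, {7, 18}, {7, 28}, {18, 28}, {4, 7, 18}, {4, 7, 28}, {4, 18, 28}, {7, 18, 28}, {4, 7, 18, 28}


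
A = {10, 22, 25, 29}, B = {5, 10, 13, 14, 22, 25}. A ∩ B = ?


A ∩ B = elements in both A and B
A = {10, 22, 25, 29}
B = {5, 10, 13, 14, 22, 25}
A ∩ B = {10, 22, 25}

A ∩ B = {10, 22, 25}


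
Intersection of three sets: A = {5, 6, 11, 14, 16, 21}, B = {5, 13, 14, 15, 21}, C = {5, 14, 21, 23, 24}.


A ∩ B = {5, 14, 21}
(A ∩ B) ∩ C = {5, 14, 21}

A ∩ B ∩ C = {5, 14, 21}


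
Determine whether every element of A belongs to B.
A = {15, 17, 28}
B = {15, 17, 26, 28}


A ⊆ B means every element of A is in B.
All elements of A are in B.
So A ⊆ B.

Yes, A ⊆ B


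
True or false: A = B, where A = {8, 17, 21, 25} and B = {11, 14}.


Two sets are equal iff they have exactly the same elements.
A = {8, 17, 21, 25}
B = {11, 14}
Differences: {8, 11, 14, 17, 21, 25}
A ≠ B

No, A ≠ B


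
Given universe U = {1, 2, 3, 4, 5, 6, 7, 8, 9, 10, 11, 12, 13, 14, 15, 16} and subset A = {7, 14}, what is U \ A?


Aᶜ = U \ A = elements in U but not in A
U = {1, 2, 3, 4, 5, 6, 7, 8, 9, 10, 11, 12, 13, 14, 15, 16}
A = {7, 14}
Aᶜ = {1, 2, 3, 4, 5, 6, 8, 9, 10, 11, 12, 13, 15, 16}

Aᶜ = {1, 2, 3, 4, 5, 6, 8, 9, 10, 11, 12, 13, 15, 16}


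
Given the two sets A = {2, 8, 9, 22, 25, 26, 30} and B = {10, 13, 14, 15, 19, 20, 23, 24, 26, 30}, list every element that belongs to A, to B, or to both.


A ∪ B = all elements in A or B (or both)
A = {2, 8, 9, 22, 25, 26, 30}
B = {10, 13, 14, 15, 19, 20, 23, 24, 26, 30}
A ∪ B = {2, 8, 9, 10, 13, 14, 15, 19, 20, 22, 23, 24, 25, 26, 30}

A ∪ B = {2, 8, 9, 10, 13, 14, 15, 19, 20, 22, 23, 24, 25, 26, 30}


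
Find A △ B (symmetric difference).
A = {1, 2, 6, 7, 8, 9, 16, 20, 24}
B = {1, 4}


A △ B = (A \ B) ∪ (B \ A) = elements in exactly one of A or B
A \ B = {2, 6, 7, 8, 9, 16, 20, 24}
B \ A = {4}
A △ B = {2, 4, 6, 7, 8, 9, 16, 20, 24}

A △ B = {2, 4, 6, 7, 8, 9, 16, 20, 24}


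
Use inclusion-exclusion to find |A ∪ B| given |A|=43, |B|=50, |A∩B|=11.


|A ∪ B| = |A| + |B| - |A ∩ B|
= 43 + 50 - 11
= 82

|A ∪ B| = 82


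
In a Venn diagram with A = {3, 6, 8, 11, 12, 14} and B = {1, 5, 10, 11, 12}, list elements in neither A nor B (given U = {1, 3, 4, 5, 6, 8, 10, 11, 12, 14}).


A = {3, 6, 8, 11, 12, 14}
B = {1, 5, 10, 11, 12}
Region: in neither A nor B (given U = {1, 3, 4, 5, 6, 8, 10, 11, 12, 14})
Elements: {4}

Elements in neither A nor B (given U = {1, 3, 4, 5, 6, 8, 10, 11, 12, 14}): {4}


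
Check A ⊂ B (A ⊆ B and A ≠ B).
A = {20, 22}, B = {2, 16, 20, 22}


A ⊂ B requires: A ⊆ B AND A ≠ B.
A ⊆ B? Yes
A = B? No
A ⊂ B: Yes (A is a proper subset of B)

Yes, A ⊂ B


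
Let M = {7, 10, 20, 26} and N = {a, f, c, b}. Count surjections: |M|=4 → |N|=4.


n = |M| = 4, k = |N| = 4. Surjections via inclusion-exclusion:
S(n,k) = Σ(-1)^i × C(k,i) × (k-i)^n, i=0 to k
i=0: (-1)^0×C(4,0)×4^4 = 256
i=1: (-1)^1×C(4,1)×3^4 = -324
i=2: (-1)^2×C(4,2)×2^4 = 96
i=3: (-1)^3×C(4,3)×1^4 = -4
i=4: (-1)^4×C(4,4)×0^4 = 0
Total = 24

Number of surjections = 24


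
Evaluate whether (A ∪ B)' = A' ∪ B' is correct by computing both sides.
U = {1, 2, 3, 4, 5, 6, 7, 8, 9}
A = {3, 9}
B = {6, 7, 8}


LHS: A ∪ B = {3, 6, 7, 8, 9}
(A ∪ B)' = U \ (A ∪ B) = {1, 2, 4, 5}
A' = {1, 2, 4, 5, 6, 7, 8}, B' = {1, 2, 3, 4, 5, 9}
Claimed RHS: A' ∪ B' = {1, 2, 3, 4, 5, 6, 7, 8, 9}
Identity is INVALID: LHS = {1, 2, 4, 5} but the RHS claimed here equals {1, 2, 3, 4, 5, 6, 7, 8, 9}. The correct form is (A ∪ B)' = A' ∩ B'.

Identity is invalid: (A ∪ B)' = {1, 2, 4, 5} but A' ∪ B' = {1, 2, 3, 4, 5, 6, 7, 8, 9}. The correct De Morgan law is (A ∪ B)' = A' ∩ B'.


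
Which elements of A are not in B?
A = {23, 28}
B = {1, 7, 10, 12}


A \ B = elements in A but not in B
A = {23, 28}
B = {1, 7, 10, 12}
Remove from A any elements in B
A \ B = {23, 28}

A \ B = {23, 28}


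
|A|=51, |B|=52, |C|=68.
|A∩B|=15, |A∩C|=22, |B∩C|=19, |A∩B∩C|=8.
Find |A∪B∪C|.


|A∪B∪C| = |A|+|B|+|C| - |A∩B|-|A∩C|-|B∩C| + |A∩B∩C|
= 51+52+68 - 15-22-19 + 8
= 171 - 56 + 8
= 123

|A ∪ B ∪ C| = 123


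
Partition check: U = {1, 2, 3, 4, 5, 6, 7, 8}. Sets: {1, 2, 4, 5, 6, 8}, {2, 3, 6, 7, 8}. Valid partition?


A partition requires: (1) non-empty parts, (2) pairwise disjoint, (3) union = U
Parts: {1, 2, 4, 5, 6, 8}, {2, 3, 6, 7, 8}
Union of parts: {1, 2, 3, 4, 5, 6, 7, 8}
U = {1, 2, 3, 4, 5, 6, 7, 8}
All non-empty? True
Pairwise disjoint? False
Covers U? True

No, not a valid partition


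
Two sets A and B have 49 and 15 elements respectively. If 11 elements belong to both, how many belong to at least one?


|A ∪ B| = |A| + |B| - |A ∩ B|
= 49 + 15 - 11
= 53

|A ∪ B| = 53


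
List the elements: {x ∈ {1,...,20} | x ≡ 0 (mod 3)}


Checking each candidate:
Condition: x in {1,...,20} with x ≡ 0 (mod 3)
Result = {3, 6, 9, 12, 15, 18}

{3, 6, 9, 12, 15, 18}


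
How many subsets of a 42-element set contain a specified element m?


Subsets of A containing m correspond to subsets of A \ {m}, which has 41 elements.
Count = 2^(n-1) = 2^41
= 2199023255552

Number of subsets containing m = 2199023255552


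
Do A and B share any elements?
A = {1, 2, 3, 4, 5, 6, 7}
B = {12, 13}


Disjoint means A ∩ B = ∅.
A ∩ B = ∅
A ∩ B = ∅, so A and B are disjoint.

No — A and B share no elements (A ∩ B = ∅), so they are disjoint


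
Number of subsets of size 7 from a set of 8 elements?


C(n,k) = n! / (k!(n-k)!)
C(8,7) = 8! / (7!1!)
= 8

C(8,7) = 8


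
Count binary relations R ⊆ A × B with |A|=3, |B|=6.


A relation from A to B is any subset of A × B.
|A × B| = 3 × 6 = 18
# relations = 2^|A × B| = 2^18 = 262144

Number of relations = 262144


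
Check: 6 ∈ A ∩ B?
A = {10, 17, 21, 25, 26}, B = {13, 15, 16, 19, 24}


A = {10, 17, 21, 25, 26}, B = {13, 15, 16, 19, 24}
A ∩ B = elements in both A and B
A ∩ B = ∅
Checking if 6 ∈ A ∩ B
6 is not in A ∩ B → False

6 ∉ A ∩ B


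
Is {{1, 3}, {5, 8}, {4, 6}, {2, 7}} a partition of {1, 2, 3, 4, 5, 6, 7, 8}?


A partition requires: (1) non-empty parts, (2) pairwise disjoint, (3) union = U
Parts: {1, 3}, {5, 8}, {4, 6}, {2, 7}
Union of parts: {1, 2, 3, 4, 5, 6, 7, 8}
U = {1, 2, 3, 4, 5, 6, 7, 8}
All non-empty? True
Pairwise disjoint? True
Covers U? True

Yes, valid partition


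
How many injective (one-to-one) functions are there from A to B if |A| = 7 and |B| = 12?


An injection sends each of |A| = 7 inputs to a distinct output in B.
# injections = |B|·(|B|-1)·…·(|B|-|A|+1) = 12! / (12 - 7)!
= 12 × 11 × 10 × 9 × 8 × 7 × 6
= 3991680

Number of injections = 3991680


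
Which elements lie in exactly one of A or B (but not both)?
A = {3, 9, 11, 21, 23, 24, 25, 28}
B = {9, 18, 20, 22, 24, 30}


A △ B = (A \ B) ∪ (B \ A) = elements in exactly one of A or B
A \ B = {3, 11, 21, 23, 25, 28}
B \ A = {18, 20, 22, 30}
A △ B = {3, 11, 18, 20, 21, 22, 23, 25, 28, 30}

A △ B = {3, 11, 18, 20, 21, 22, 23, 25, 28, 30}


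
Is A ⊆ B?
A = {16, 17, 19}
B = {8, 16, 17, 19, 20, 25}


A ⊆ B means every element of A is in B.
All elements of A are in B.
So A ⊆ B.

Yes, A ⊆ B


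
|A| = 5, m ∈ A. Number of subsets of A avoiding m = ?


Subsets of A avoiding m are subsets of A \ {m}, which has 4 elements.
Count = 2^(n-1) = 2^4
= 16

Number of subsets avoiding m = 16


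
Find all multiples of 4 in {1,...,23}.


Checking each candidate:
Condition: multiples of 4 in {1,...,23}
Result = {4, 8, 12, 16, 20}

{4, 8, 12, 16, 20}


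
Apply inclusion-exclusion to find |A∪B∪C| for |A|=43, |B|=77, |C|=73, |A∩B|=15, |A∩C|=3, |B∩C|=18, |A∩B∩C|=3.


|A∪B∪C| = |A|+|B|+|C| - |A∩B|-|A∩C|-|B∩C| + |A∩B∩C|
= 43+77+73 - 15-3-18 + 3
= 193 - 36 + 3
= 160

|A ∪ B ∪ C| = 160


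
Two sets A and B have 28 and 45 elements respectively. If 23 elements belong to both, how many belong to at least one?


|A ∪ B| = |A| + |B| - |A ∩ B|
= 28 + 45 - 23
= 50

|A ∪ B| = 50


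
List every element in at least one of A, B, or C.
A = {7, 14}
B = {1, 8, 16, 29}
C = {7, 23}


A ∪ B = {1, 7, 8, 14, 16, 29}
(A ∪ B) ∪ C = {1, 7, 8, 14, 16, 23, 29}

A ∪ B ∪ C = {1, 7, 8, 14, 16, 23, 29}


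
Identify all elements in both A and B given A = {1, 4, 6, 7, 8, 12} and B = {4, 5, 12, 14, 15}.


A = {1, 4, 6, 7, 8, 12}
B = {4, 5, 12, 14, 15}
Region: in both A and B
Elements: {4, 12}

Elements in both A and B: {4, 12}


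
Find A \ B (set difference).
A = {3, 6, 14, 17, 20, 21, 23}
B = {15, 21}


A \ B = elements in A but not in B
A = {3, 6, 14, 17, 20, 21, 23}
B = {15, 21}
Remove from A any elements in B
A \ B = {3, 6, 14, 17, 20, 23}

A \ B = {3, 6, 14, 17, 20, 23}


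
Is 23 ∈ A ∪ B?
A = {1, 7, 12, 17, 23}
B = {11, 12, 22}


A = {1, 7, 12, 17, 23}, B = {11, 12, 22}
A ∪ B = all elements in A or B
A ∪ B = {1, 7, 11, 12, 17, 22, 23}
Checking if 23 ∈ A ∪ B
23 is in A ∪ B → True

23 ∈ A ∪ B


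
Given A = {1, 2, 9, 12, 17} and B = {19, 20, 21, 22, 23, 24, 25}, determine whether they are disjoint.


Disjoint means A ∩ B = ∅.
A ∩ B = ∅
A ∩ B = ∅, so A and B are disjoint.

Yes, A and B are disjoint
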